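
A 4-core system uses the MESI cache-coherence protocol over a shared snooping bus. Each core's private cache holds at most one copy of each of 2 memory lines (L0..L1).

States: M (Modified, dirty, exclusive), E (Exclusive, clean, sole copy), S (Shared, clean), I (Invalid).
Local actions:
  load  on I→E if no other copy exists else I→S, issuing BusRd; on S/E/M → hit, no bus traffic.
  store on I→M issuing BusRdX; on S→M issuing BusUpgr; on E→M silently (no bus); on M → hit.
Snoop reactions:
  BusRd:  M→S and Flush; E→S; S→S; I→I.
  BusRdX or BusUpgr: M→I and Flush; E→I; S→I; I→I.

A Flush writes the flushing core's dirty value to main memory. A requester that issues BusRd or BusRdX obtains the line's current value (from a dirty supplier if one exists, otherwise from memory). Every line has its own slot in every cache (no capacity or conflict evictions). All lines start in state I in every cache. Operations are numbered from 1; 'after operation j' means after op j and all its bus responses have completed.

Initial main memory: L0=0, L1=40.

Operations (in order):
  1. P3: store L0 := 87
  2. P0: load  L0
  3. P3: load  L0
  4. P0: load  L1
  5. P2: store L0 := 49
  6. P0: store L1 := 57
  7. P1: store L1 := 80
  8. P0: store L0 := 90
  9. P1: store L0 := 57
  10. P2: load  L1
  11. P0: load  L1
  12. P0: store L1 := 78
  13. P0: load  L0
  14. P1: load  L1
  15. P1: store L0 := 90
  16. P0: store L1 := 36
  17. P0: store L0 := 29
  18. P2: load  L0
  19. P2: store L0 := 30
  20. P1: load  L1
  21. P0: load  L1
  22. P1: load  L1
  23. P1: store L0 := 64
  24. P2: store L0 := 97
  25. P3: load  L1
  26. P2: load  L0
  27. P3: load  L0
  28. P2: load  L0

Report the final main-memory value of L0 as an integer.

memory[L0] = 97

step 1: P3: store L0 := 87  ⟶  IIIM  (L0)  txn=BusRdX  M[L0]=0
step 2: P0: load  L0  ⟶  SIIS  (L0)  txn=BusRd+Flush  M[L0]=87
step 3: P3: load  L0  ⟶  SIIS  (L0)  txn=∅  M[L0]=87
step 4: P0: load  L1  ⟶  EIII  (L1)  txn=BusRd  M[L1]=40
step 5: P2: store L0 := 49  ⟶  IIMI  (L0)  txn=BusRdX  M[L0]=87
step 6: P0: store L1 := 57  ⟶  MIII  (L1)  txn=∅  M[L1]=40
step 7: P1: store L1 := 80  ⟶  IMII  (L1)  txn=BusRdX+Flush  M[L1]=57
step 8: P0: store L0 := 90  ⟶  MIII  (L0)  txn=BusRdX+Flush  M[L0]=49
step 9: P1: store L0 := 57  ⟶  IMII  (L0)  txn=BusRdX+Flush  M[L0]=90
step 10: P2: load  L1  ⟶  ISSI  (L1)  txn=BusRd+Flush  M[L1]=80
step 11: P0: load  L1  ⟶  SSSI  (L1)  txn=BusRd  M[L1]=80
step 12: P0: store L1 := 78  ⟶  MIII  (L1)  txn=BusUpgr  M[L1]=80
step 13: P0: load  L0  ⟶  SSII  (L0)  txn=BusRd+Flush  M[L0]=57
step 14: P1: load  L1  ⟶  SSII  (L1)  txn=BusRd+Flush  M[L1]=78
step 15: P1: store L0 := 90  ⟶  IMII  (L0)  txn=BusUpgr  M[L0]=57
step 16: P0: store L1 := 36  ⟶  MIII  (L1)  txn=BusUpgr  M[L1]=78
step 17: P0: store L0 := 29  ⟶  MIII  (L0)  txn=BusRdX+Flush  M[L0]=90
step 18: P2: load  L0  ⟶  SISI  (L0)  txn=BusRd+Flush  M[L0]=29
step 19: P2: store L0 := 30  ⟶  IIMI  (L0)  txn=BusUpgr  M[L0]=29
step 20: P1: load  L1  ⟶  SSII  (L1)  txn=BusRd+Flush  M[L1]=36
step 21: P0: load  L1  ⟶  SSII  (L1)  txn=∅  M[L1]=36
step 22: P1: load  L1  ⟶  SSII  (L1)  txn=∅  M[L1]=36
step 23: P1: store L0 := 64  ⟶  IMII  (L0)  txn=BusRdX+Flush  M[L0]=30
step 24: P2: store L0 := 97  ⟶  IIMI  (L0)  txn=BusRdX+Flush  M[L0]=64
step 25: P3: load  L1  ⟶  SSIS  (L1)  txn=BusRd  M[L1]=36
step 26: P2: load  L0  ⟶  IIMI  (L0)  txn=∅  M[L0]=64
step 27: P3: load  L0  ⟶  IISS  (L0)  txn=BusRd+Flush  M[L0]=97
step 28: P2: load  L0  ⟶  IISS  (L0)  txn=∅  M[L0]=97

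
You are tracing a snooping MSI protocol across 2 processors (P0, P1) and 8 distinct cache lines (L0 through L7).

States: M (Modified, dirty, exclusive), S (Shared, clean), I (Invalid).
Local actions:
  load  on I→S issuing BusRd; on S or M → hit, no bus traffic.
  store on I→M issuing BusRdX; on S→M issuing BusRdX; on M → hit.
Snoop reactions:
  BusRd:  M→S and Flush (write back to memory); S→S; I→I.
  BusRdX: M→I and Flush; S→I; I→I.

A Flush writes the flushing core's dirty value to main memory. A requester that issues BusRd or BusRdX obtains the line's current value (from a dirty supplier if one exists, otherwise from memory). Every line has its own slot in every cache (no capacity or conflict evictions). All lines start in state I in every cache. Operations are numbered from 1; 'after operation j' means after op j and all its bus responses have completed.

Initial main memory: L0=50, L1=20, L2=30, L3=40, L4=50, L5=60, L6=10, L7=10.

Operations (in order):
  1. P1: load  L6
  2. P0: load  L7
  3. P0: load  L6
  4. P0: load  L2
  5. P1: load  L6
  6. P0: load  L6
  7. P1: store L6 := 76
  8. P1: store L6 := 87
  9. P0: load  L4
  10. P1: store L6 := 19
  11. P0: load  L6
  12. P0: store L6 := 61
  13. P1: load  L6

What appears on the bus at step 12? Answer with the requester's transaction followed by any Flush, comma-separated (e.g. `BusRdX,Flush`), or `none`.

step 1: P1: load  L6  ⟶  IS  (L6)  txn=BusRd  M[L6]=10
step 2: P0: load  L7  ⟶  SI  (L7)  txn=BusRd  M[L7]=10
step 3: P0: load  L6  ⟶  SS  (L6)  txn=BusRd  M[L6]=10
step 4: P0: load  L2  ⟶  SI  (L2)  txn=BusRd  M[L2]=30
step 5: P1: load  L6  ⟶  SS  (L6)  txn=∅  M[L6]=10
step 6: P0: load  L6  ⟶  SS  (L6)  txn=∅  M[L6]=10
step 7: P1: store L6 := 76  ⟶  IM  (L6)  txn=BusRdX  M[L6]=10
step 8: P1: store L6 := 87  ⟶  IM  (L6)  txn=∅  M[L6]=10
step 9: P0: load  L4  ⟶  SI  (L4)  txn=BusRd  M[L4]=50
step 10: P1: store L6 := 19  ⟶  IM  (L6)  txn=∅  M[L6]=10
step 11: P0: load  L6  ⟶  SS  (L6)  txn=BusRd+Flush  M[L6]=19
step 12: P0: store L6 := 61  ⟶  MI  (L6)  txn=BusRdX  M[L6]=19
step 13: P1: load  L6  ⟶  SS  (L6)  txn=BusRd+Flush  M[L6]=61

bus = BusRdX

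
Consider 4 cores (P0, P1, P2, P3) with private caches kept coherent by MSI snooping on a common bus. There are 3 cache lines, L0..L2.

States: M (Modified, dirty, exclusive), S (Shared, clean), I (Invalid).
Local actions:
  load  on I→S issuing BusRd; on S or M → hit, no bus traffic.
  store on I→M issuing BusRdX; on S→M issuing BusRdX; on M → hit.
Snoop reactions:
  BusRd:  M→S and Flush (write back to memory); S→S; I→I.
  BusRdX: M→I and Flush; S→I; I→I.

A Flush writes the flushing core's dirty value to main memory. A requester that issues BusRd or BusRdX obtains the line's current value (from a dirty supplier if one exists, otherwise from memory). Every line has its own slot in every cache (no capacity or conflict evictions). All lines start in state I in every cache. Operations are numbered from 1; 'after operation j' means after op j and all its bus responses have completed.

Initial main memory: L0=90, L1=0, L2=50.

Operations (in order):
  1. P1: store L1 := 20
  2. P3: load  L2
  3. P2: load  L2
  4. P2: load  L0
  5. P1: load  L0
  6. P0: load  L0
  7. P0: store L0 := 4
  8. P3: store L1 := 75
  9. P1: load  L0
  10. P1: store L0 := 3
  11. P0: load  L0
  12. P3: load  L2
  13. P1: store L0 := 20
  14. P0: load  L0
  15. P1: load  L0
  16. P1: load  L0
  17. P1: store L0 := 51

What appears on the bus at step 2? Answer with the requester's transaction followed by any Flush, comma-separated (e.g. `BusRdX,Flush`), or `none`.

bus = BusRd

  op1 P1: store L1 := 20 → I/M/I/I on L1; bus BusRdX; mem=0
  op2 P3: load  L2 → I/I/I/S on L2; bus BusRd; mem=50
  op3 P2: load  L2 → I/I/S/S on L2; bus BusRd; mem=50
  op4 P2: load  L0 → I/I/S/I on L0; bus BusRd; mem=90
  op5 P1: load  L0 → I/S/S/I on L0; bus BusRd; mem=90
  op6 P0: load  L0 → S/S/S/I on L0; bus BusRd; mem=90
  op7 P0: store L0 := 4 → M/I/I/I on L0; bus BusRdX; mem=90
  op8 P3: store L1 := 75 → I/I/I/M on L1; bus BusRdX Flush; mem=20
  op9 P1: load  L0 → S/S/I/I on L0; bus BusRd Flush; mem=4
  op10 P1: store L0 := 3 → I/M/I/I on L0; bus BusRdX; mem=4
  op11 P0: load  L0 → S/S/I/I on L0; bus BusRd Flush; mem=3
  op12 P3: load  L2 → I/I/S/S on L2; bus (none); mem=50
  op13 P1: store L0 := 20 → I/M/I/I on L0; bus BusRdX; mem=3
  op14 P0: load  L0 → S/S/I/I on L0; bus BusRd Flush; mem=20
  op15 P1: load  L0 → S/S/I/I on L0; bus (none); mem=20
  op16 P1: load  L0 → S/S/I/I on L0; bus (none); mem=20
  op17 P1: store L0 := 51 → I/M/I/I on L0; bus BusRdX; mem=20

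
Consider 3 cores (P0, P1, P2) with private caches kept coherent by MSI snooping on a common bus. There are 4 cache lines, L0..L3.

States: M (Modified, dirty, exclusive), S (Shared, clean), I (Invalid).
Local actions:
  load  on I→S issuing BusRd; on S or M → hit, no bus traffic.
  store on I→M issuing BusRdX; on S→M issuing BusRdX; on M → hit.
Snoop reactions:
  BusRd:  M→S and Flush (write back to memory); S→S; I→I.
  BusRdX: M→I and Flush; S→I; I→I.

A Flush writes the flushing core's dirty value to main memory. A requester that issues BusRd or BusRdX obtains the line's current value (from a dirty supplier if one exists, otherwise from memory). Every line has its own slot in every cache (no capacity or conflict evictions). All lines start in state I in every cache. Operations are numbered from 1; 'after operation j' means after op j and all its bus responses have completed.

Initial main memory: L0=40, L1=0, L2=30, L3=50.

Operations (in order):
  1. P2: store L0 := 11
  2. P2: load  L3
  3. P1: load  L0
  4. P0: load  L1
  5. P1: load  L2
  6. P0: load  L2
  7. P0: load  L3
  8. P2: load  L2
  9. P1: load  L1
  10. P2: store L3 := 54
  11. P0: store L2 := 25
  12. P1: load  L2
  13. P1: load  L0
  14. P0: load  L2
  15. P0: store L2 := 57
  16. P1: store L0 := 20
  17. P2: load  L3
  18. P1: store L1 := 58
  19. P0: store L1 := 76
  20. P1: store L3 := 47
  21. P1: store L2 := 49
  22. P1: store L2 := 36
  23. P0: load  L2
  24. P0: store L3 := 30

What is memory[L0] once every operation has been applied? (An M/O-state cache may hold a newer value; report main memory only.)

  op1 P2: store L0 := 11 → I/I/M on L0; bus BusRdX; mem=40
  op2 P2: load  L3 → I/I/S on L3; bus BusRd; mem=50
  op3 P1: load  L0 → I/S/S on L0; bus BusRd Flush; mem=11
  op4 P0: load  L1 → S/I/I on L1; bus BusRd; mem=0
  op5 P1: load  L2 → I/S/I on L2; bus BusRd; mem=30
  op6 P0: load  L2 → S/S/I on L2; bus BusRd; mem=30
  op7 P0: load  L3 → S/I/S on L3; bus BusRd; mem=50
  op8 P2: load  L2 → S/S/S on L2; bus BusRd; mem=30
  op9 P1: load  L1 → S/S/I on L1; bus BusRd; mem=0
  op10 P2: store L3 := 54 → I/I/M on L3; bus BusRdX; mem=50
  op11 P0: store L2 := 25 → M/I/I on L2; bus BusRdX; mem=30
  op12 P1: load  L2 → S/S/I on L2; bus BusRd Flush; mem=25
  op13 P1: load  L0 → I/S/S on L0; bus (none); mem=11
  op14 P0: load  L2 → S/S/I on L2; bus (none); mem=25
  op15 P0: store L2 := 57 → M/I/I on L2; bus BusRdX; mem=25
  op16 P1: store L0 := 20 → I/M/I on L0; bus BusRdX; mem=11
  op17 P2: load  L3 → I/I/M on L3; bus (none); mem=50
  op18 P1: store L1 := 58 → I/M/I on L1; bus BusRdX; mem=0
  op19 P0: store L1 := 76 → M/I/I on L1; bus BusRdX Flush; mem=58
  op20 P1: store L3 := 47 → I/M/I on L3; bus BusRdX Flush; mem=54
  op21 P1: store L2 := 49 → I/M/I on L2; bus BusRdX Flush; mem=57
  op22 P1: store L2 := 36 → I/M/I on L2; bus (none); mem=57
  op23 P0: load  L2 → S/S/I on L2; bus BusRd Flush; mem=36
  op24 P0: store L3 := 30 → M/I/I on L3; bus BusRdX Flush; mem=47

memory[L0] = 11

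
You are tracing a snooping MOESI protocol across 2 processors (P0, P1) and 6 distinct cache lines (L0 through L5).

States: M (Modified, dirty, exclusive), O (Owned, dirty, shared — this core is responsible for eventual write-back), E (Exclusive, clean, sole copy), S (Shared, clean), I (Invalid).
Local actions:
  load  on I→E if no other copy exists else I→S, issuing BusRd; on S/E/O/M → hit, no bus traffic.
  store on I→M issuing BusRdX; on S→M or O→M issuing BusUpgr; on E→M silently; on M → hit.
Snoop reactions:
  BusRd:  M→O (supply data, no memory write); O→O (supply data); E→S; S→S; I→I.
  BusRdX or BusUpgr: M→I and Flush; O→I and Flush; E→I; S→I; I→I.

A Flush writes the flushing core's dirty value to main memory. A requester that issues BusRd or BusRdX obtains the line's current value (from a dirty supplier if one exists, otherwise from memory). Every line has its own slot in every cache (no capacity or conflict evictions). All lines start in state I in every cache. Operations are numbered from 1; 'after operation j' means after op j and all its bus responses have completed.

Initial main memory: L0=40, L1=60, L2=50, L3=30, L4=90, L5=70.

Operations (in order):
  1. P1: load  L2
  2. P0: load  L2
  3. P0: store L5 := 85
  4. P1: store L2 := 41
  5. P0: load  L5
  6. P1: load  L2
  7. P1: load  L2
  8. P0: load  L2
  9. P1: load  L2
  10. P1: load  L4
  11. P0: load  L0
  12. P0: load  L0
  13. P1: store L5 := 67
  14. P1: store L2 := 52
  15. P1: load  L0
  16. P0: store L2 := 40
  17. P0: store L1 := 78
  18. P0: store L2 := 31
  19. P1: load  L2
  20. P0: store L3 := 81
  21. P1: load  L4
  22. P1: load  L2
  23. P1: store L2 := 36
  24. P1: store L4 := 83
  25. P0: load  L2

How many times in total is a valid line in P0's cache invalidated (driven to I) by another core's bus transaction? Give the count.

step 1: P1: load  L2  ⟶  IE  (L2)  txn=BusRd  M[L2]=50
step 2: P0: load  L2  ⟶  SS  (L2)  txn=BusRd  M[L2]=50
step 3: P0: store L5 := 85  ⟶  MI  (L5)  txn=BusRdX  M[L5]=70
step 4: P1: store L2 := 41  ⟶  IM  (L2)  txn=BusUpgr  M[L2]=50
step 5: P0: load  L5  ⟶  MI  (L5)  txn=∅  M[L5]=70
step 6: P1: load  L2  ⟶  IM  (L2)  txn=∅  M[L2]=50
step 7: P1: load  L2  ⟶  IM  (L2)  txn=∅  M[L2]=50
step 8: P0: load  L2  ⟶  SO  (L2)  txn=BusRd  M[L2]=50
step 9: P1: load  L2  ⟶  SO  (L2)  txn=∅  M[L2]=50
step 10: P1: load  L4  ⟶  IE  (L4)  txn=BusRd  M[L4]=90
step 11: P0: load  L0  ⟶  EI  (L0)  txn=BusRd  M[L0]=40
step 12: P0: load  L0  ⟶  EI  (L0)  txn=∅  M[L0]=40
step 13: P1: store L5 := 67  ⟶  IM  (L5)  txn=BusRdX+Flush  M[L5]=85
step 14: P1: store L2 := 52  ⟶  IM  (L2)  txn=BusUpgr  M[L2]=50
step 15: P1: load  L0  ⟶  SS  (L0)  txn=BusRd  M[L0]=40
step 16: P0: store L2 := 40  ⟶  MI  (L2)  txn=BusRdX+Flush  M[L2]=52
step 17: P0: store L1 := 78  ⟶  MI  (L1)  txn=BusRdX  M[L1]=60
step 18: P0: store L2 := 31  ⟶  MI  (L2)  txn=∅  M[L2]=52
step 19: P1: load  L2  ⟶  OS  (L2)  txn=BusRd  M[L2]=52
step 20: P0: store L3 := 81  ⟶  MI  (L3)  txn=BusRdX  M[L3]=30
step 21: P1: load  L4  ⟶  IE  (L4)  txn=∅  M[L4]=90
step 22: P1: load  L2  ⟶  OS  (L2)  txn=∅  M[L2]=52
step 23: P1: store L2 := 36  ⟶  IM  (L2)  txn=BusUpgr+Flush  M[L2]=31
step 24: P1: store L4 := 83  ⟶  IM  (L4)  txn=∅  M[L4]=90
step 25: P0: load  L2  ⟶  SO  (L2)  txn=BusRd  M[L2]=31

invalidations = 4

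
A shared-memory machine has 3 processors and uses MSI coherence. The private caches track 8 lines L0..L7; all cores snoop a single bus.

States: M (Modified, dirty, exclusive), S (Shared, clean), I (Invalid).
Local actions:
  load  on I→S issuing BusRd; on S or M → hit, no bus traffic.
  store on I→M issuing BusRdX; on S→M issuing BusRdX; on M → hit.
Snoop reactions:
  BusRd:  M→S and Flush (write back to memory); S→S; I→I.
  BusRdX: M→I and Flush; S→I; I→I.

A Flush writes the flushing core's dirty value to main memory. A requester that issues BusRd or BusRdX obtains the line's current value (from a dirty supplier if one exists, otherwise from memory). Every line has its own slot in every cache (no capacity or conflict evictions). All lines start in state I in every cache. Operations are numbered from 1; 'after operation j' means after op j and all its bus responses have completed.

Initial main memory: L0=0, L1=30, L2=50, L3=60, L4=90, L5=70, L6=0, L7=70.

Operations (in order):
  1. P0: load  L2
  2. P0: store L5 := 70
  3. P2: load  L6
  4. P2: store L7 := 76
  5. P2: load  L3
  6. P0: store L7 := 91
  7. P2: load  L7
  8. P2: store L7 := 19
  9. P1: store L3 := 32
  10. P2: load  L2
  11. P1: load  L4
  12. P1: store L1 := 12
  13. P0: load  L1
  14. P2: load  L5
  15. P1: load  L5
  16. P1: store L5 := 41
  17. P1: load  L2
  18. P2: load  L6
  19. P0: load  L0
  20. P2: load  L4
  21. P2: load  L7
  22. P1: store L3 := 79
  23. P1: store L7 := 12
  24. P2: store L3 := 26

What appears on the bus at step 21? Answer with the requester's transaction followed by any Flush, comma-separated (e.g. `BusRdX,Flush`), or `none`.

1. P0: load  L2  bus=[BusRd]  L2: P0=S P1=I P2=I  mem[L2]=50
2. P0: store L5 := 70  bus=[BusRdX]  L5: P0=M P1=I P2=I  mem[L5]=70
3. P2: load  L6  bus=[BusRd]  L6: P0=I P1=I P2=S  mem[L6]=0
4. P2: store L7 := 76  bus=[BusRdX]  L7: P0=I P1=I P2=M  mem[L7]=70
5. P2: load  L3  bus=[BusRd]  L3: P0=I P1=I P2=S  mem[L3]=60
6. P0: store L7 := 91  bus=[BusRdX,Flush]  L7: P0=M P1=I P2=I  mem[L7]=76
7. P2: load  L7  bus=[BusRd,Flush]  L7: P0=S P1=I P2=S  mem[L7]=91
8. P2: store L7 := 19  bus=[BusRdX]  L7: P0=I P1=I P2=M  mem[L7]=91
9. P1: store L3 := 32  bus=[BusRdX]  L3: P0=I P1=M P2=I  mem[L3]=60
10. P2: load  L2  bus=[BusRd]  L2: P0=S P1=I P2=S  mem[L2]=50
11. P1: load  L4  bus=[BusRd]  L4: P0=I P1=S P2=I  mem[L4]=90
12. P1: store L1 := 12  bus=[BusRdX]  L1: P0=I P1=M P2=I  mem[L1]=30
13. P0: load  L1  bus=[BusRd,Flush]  L1: P0=S P1=S P2=I  mem[L1]=12
14. P2: load  L5  bus=[BusRd,Flush]  L5: P0=S P1=I P2=S  mem[L5]=70
15. P1: load  L5  bus=[BusRd]  L5: P0=S P1=S P2=S  mem[L5]=70
16. P1: store L5 := 41  bus=[BusRdX]  L5: P0=I P1=M P2=I  mem[L5]=70
17. P1: load  L2  bus=[BusRd]  L2: P0=S P1=S P2=S  mem[L2]=50
18. P2: load  L6  bus=[-]  L6: P0=I P1=I P2=S  mem[L6]=0
19. P0: load  L0  bus=[BusRd]  L0: P0=S P1=I P2=I  mem[L0]=0
20. P2: load  L4  bus=[BusRd]  L4: P0=I P1=S P2=S  mem[L4]=90
21. P2: load  L7  bus=[-]  L7: P0=I P1=I P2=M  mem[L7]=91
22. P1: store L3 := 79  bus=[-]  L3: P0=I P1=M P2=I  mem[L3]=60
23. P1: store L7 := 12  bus=[BusRdX,Flush]  L7: P0=I P1=M P2=I  mem[L7]=19
24. P2: store L3 := 26  bus=[BusRdX,Flush]  L3: P0=I P1=I P2=M  mem[L3]=79

bus = none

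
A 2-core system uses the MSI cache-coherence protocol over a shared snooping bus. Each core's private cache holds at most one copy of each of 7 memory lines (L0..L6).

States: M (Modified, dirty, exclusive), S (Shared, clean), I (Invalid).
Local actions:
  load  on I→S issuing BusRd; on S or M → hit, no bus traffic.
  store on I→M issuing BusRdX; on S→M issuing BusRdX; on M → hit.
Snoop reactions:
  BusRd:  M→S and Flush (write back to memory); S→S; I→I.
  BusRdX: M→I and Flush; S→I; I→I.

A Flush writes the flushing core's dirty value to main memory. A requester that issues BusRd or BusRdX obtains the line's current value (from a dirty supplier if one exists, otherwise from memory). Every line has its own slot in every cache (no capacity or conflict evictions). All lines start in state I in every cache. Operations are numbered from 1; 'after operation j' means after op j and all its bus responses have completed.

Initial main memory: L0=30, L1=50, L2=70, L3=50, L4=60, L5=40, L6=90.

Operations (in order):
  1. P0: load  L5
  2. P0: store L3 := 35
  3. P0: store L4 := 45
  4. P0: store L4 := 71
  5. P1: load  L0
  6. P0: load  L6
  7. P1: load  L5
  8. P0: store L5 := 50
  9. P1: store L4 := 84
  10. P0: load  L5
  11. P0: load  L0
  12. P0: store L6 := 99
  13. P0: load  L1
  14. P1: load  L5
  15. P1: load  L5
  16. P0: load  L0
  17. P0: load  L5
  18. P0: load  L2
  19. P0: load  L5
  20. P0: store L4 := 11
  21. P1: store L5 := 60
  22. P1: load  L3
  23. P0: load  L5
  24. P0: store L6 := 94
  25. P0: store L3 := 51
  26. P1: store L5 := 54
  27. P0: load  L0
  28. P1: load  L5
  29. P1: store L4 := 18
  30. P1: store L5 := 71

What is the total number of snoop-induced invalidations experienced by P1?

invalidations = 3

  op1 P0: load  L5 → S/I on L5; bus BusRd; mem=40
  op2 P0: store L3 := 35 → M/I on L3; bus BusRdX; mem=50
  op3 P0: store L4 := 45 → M/I on L4; bus BusRdX; mem=60
  op4 P0: store L4 := 71 → M/I on L4; bus (none); mem=60
  op5 P1: load  L0 → I/S on L0; bus BusRd; mem=30
  op6 P0: load  L6 → S/I on L6; bus BusRd; mem=90
  op7 P1: load  L5 → S/S on L5; bus BusRd; mem=40
  op8 P0: store L5 := 50 → M/I on L5; bus BusRdX; mem=40
  op9 P1: store L4 := 84 → I/M on L4; bus BusRdX Flush; mem=71
  op10 P0: load  L5 → M/I on L5; bus (none); mem=40
  op11 P0: load  L0 → S/S on L0; bus BusRd; mem=30
  op12 P0: store L6 := 99 → M/I on L6; bus BusRdX; mem=90
  op13 P0: load  L1 → S/I on L1; bus BusRd; mem=50
  op14 P1: load  L5 → S/S on L5; bus BusRd Flush; mem=50
  op15 P1: load  L5 → S/S on L5; bus (none); mem=50
  op16 P0: load  L0 → S/S on L0; bus (none); mem=30
  op17 P0: load  L5 → S/S on L5; bus (none); mem=50
  op18 P0: load  L2 → S/I on L2; bus BusRd; mem=70
  op19 P0: load  L5 → S/S on L5; bus (none); mem=50
  op20 P0: store L4 := 11 → M/I on L4; bus BusRdX Flush; mem=84
  op21 P1: store L5 := 60 → I/M on L5; bus BusRdX; mem=50
  op22 P1: load  L3 → S/S on L3; bus BusRd Flush; mem=35
  op23 P0: load  L5 → S/S on L5; bus BusRd Flush; mem=60
  op24 P0: store L6 := 94 → M/I on L6; bus (none); mem=90
  op25 P0: store L3 := 51 → M/I on L3; bus BusRdX; mem=35
  op26 P1: store L5 := 54 → I/M on L5; bus BusRdX; mem=60
  op27 P0: load  L0 → S/S on L0; bus (none); mem=30
  op28 P1: load  L5 → I/M on L5; bus (none); mem=60
  op29 P1: store L4 := 18 → I/M on L4; bus BusRdX Flush; mem=11
  op30 P1: store L5 := 71 → I/M on L5; bus (none); mem=60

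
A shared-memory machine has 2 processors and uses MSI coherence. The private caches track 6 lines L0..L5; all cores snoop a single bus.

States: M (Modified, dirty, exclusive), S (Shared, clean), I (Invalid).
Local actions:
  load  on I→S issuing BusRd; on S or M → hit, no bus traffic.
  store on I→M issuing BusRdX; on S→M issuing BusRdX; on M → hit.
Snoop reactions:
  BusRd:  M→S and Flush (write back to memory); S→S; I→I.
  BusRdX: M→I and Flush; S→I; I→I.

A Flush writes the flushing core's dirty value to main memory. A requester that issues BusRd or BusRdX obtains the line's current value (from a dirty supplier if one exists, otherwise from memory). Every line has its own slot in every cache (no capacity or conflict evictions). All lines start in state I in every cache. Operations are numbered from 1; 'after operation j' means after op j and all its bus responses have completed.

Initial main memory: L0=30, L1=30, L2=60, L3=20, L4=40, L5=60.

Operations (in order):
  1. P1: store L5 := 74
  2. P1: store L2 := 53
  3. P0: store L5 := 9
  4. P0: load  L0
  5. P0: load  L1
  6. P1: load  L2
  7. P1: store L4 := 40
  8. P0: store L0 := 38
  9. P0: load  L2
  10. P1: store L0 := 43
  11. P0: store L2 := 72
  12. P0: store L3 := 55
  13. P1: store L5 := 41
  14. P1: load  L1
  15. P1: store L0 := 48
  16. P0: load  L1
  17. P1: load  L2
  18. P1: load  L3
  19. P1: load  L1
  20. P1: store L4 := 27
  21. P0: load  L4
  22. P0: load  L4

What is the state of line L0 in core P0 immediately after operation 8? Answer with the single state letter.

state = M

[1] P1: store L5 := 74 | P0:I, P1:M(74) | bus: BusRdX
[2] P1: store L2 := 53 | P0:I, P1:M(53) | bus: BusRdX
[3] P0: store L5 := 9 | P0:M(9), P1:I | bus: BusRdX,Flush
[4] P0: load  L0 | P0:S(30), P1:I | bus: BusRd
[5] P0: load  L1 | P0:S(30), P1:I | bus: BusRd
[6] P1: load  L2 | P0:I, P1:M(53) | bus: none
[7] P1: store L4 := 40 | P0:I, P1:M(40) | bus: BusRdX
[8] P0: store L0 := 38 | P0:M(38), P1:I | bus: BusRdX
[9] P0: load  L2 | P0:S(53), P1:S(53) | bus: BusRd,Flush
[10] P1: store L0 := 43 | P0:I, P1:M(43) | bus: BusRdX,Flush
[11] P0: store L2 := 72 | P0:M(72), P1:I | bus: BusRdX
[12] P0: store L3 := 55 | P0:M(55), P1:I | bus: BusRdX
[13] P1: store L5 := 41 | P0:I, P1:M(41) | bus: BusRdX,Flush
[14] P1: load  L1 | P0:S(30), P1:S(30) | bus: BusRd
[15] P1: store L0 := 48 | P0:I, P1:M(48) | bus: none
[16] P0: load  L1 | P0:S(30), P1:S(30) | bus: none
[17] P1: load  L2 | P0:S(72), P1:S(72) | bus: BusRd,Flush
[18] P1: load  L3 | P0:S(55), P1:S(55) | bus: BusRd,Flush
[19] P1: load  L1 | P0:S(30), P1:S(30) | bus: none
[20] P1: store L4 := 27 | P0:I, P1:M(27) | bus: none
[21] P0: load  L4 | P0:S(27), P1:S(27) | bus: BusRd,Flush
[22] P0: load  L4 | P0:S(27), P1:S(27) | bus: none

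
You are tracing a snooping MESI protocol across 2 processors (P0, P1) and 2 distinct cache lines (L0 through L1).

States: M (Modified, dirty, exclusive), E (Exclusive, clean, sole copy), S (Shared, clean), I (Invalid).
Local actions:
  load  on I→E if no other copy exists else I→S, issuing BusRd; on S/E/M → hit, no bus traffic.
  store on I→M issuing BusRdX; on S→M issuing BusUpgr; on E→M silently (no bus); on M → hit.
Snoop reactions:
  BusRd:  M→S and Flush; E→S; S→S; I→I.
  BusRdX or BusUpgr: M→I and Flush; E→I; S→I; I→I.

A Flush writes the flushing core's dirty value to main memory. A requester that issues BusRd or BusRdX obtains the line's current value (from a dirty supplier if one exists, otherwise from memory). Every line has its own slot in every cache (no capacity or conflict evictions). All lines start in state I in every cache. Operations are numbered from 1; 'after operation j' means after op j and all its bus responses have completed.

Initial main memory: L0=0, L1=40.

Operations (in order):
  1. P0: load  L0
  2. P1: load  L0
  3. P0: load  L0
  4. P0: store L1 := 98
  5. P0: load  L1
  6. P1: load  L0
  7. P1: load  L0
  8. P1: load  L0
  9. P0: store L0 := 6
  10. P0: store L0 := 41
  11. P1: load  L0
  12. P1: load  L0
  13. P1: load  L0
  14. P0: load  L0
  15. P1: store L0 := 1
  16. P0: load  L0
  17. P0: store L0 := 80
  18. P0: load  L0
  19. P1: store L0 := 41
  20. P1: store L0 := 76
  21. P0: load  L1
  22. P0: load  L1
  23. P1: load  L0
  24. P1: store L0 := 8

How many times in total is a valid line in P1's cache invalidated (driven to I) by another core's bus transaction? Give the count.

invalidations = 2

[1] P0: load  L0 | P0:E(0), P1:I | bus: BusRd
[2] P1: load  L0 | P0:S(0), P1:S(0) | bus: BusRd
[3] P0: load  L0 | P0:S(0), P1:S(0) | bus: none
[4] P0: store L1 := 98 | P0:M(98), P1:I | bus: BusRdX
[5] P0: load  L1 | P0:M(98), P1:I | bus: none
[6] P1: load  L0 | P0:S(0), P1:S(0) | bus: none
[7] P1: load  L0 | P0:S(0), P1:S(0) | bus: none
[8] P1: load  L0 | P0:S(0), P1:S(0) | bus: none
[9] P0: store L0 := 6 | P0:M(6), P1:I | bus: BusUpgr
[10] P0: store L0 := 41 | P0:M(41), P1:I | bus: none
[11] P1: load  L0 | P0:S(41), P1:S(41) | bus: BusRd,Flush
[12] P1: load  L0 | P0:S(41), P1:S(41) | bus: none
[13] P1: load  L0 | P0:S(41), P1:S(41) | bus: none
[14] P0: load  L0 | P0:S(41), P1:S(41) | bus: none
[15] P1: store L0 := 1 | P0:I, P1:M(1) | bus: BusUpgr
[16] P0: load  L0 | P0:S(1), P1:S(1) | bus: BusRd,Flush
[17] P0: store L0 := 80 | P0:M(80), P1:I | bus: BusUpgr
[18] P0: load  L0 | P0:M(80), P1:I | bus: none
[19] P1: store L0 := 41 | P0:I, P1:M(41) | bus: BusRdX,Flush
[20] P1: store L0 := 76 | P0:I, P1:M(76) | bus: none
[21] P0: load  L1 | P0:M(98), P1:I | bus: none
[22] P0: load  L1 | P0:M(98), P1:I | bus: none
[23] P1: load  L0 | P0:I, P1:M(76) | bus: none
[24] P1: store L0 := 8 | P0:I, P1:M(8) | bus: none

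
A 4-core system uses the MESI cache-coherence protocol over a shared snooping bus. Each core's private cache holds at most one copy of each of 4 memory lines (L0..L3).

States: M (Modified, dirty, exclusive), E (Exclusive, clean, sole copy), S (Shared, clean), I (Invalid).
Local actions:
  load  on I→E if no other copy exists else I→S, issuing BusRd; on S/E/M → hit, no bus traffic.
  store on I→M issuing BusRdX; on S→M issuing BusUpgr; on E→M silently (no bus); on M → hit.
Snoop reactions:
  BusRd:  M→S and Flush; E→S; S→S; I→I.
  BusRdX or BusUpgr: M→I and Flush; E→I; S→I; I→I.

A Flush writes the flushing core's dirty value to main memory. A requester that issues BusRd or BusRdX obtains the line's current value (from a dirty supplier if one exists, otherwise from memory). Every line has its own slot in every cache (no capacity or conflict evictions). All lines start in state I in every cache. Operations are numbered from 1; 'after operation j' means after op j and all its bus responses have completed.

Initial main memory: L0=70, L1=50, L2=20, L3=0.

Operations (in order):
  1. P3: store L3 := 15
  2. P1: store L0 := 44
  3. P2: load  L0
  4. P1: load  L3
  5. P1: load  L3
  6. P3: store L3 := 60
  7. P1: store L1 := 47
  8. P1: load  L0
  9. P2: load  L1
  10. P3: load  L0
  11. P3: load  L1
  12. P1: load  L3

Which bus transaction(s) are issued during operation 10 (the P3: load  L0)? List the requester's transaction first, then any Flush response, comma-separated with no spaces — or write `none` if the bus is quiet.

  op1 P3: store L3 := 15 → I/I/I/M on L3; bus BusRdX; mem=0
  op2 P1: store L0 := 44 → I/M/I/I on L0; bus BusRdX; mem=70
  op3 P2: load  L0 → I/S/S/I on L0; bus BusRd Flush; mem=44
  op4 P1: load  L3 → I/S/I/S on L3; bus BusRd Flush; mem=15
  op5 P1: load  L3 → I/S/I/S on L3; bus (none); mem=15
  op6 P3: store L3 := 60 → I/I/I/M on L3; bus BusUpgr; mem=15
  op7 P1: store L1 := 47 → I/M/I/I on L1; bus BusRdX; mem=50
  op8 P1: load  L0 → I/S/S/I on L0; bus (none); mem=44
  op9 P2: load  L1 → I/S/S/I on L1; bus BusRd Flush; mem=47
  op10 P3: load  L0 → I/S/S/S on L0; bus BusRd; mem=44
  op11 P3: load  L1 → I/S/S/S on L1; bus BusRd; mem=47
  op12 P1: load  L3 → I/S/I/S on L3; bus BusRd Flush; mem=60

bus = BusRd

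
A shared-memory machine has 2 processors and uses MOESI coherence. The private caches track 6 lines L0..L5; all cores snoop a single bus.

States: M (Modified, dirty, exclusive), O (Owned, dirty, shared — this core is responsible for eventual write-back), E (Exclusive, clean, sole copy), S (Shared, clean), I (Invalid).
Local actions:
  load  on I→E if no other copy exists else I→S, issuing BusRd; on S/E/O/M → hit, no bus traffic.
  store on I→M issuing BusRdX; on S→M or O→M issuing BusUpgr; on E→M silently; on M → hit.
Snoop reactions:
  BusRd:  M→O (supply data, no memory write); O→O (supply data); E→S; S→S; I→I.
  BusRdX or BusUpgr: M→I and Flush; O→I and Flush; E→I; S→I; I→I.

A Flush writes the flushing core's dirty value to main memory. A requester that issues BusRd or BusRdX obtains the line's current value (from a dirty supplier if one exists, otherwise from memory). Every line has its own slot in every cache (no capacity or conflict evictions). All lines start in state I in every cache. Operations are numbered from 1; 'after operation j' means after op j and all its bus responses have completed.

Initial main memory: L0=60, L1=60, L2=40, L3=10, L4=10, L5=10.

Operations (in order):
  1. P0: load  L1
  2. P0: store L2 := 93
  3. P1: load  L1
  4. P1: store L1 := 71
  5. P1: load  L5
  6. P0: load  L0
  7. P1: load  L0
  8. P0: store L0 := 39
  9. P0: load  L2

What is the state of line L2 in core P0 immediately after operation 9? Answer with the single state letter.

step 1: P0: load  L1  ⟶  EI  (L1)  txn=BusRd  M[L1]=60
step 2: P0: store L2 := 93  ⟶  MI  (L2)  txn=BusRdX  M[L2]=40
step 3: P1: load  L1  ⟶  SS  (L1)  txn=BusRd  M[L1]=60
step 4: P1: store L1 := 71  ⟶  IM  (L1)  txn=BusUpgr  M[L1]=60
step 5: P1: load  L5  ⟶  IE  (L5)  txn=BusRd  M[L5]=10
step 6: P0: load  L0  ⟶  EI  (L0)  txn=BusRd  M[L0]=60
step 7: P1: load  L0  ⟶  SS  (L0)  txn=BusRd  M[L0]=60
step 8: P0: store L0 := 39  ⟶  MI  (L0)  txn=BusUpgr  M[L0]=60
step 9: P0: load  L2  ⟶  MI  (L2)  txn=∅  M[L2]=40

state = M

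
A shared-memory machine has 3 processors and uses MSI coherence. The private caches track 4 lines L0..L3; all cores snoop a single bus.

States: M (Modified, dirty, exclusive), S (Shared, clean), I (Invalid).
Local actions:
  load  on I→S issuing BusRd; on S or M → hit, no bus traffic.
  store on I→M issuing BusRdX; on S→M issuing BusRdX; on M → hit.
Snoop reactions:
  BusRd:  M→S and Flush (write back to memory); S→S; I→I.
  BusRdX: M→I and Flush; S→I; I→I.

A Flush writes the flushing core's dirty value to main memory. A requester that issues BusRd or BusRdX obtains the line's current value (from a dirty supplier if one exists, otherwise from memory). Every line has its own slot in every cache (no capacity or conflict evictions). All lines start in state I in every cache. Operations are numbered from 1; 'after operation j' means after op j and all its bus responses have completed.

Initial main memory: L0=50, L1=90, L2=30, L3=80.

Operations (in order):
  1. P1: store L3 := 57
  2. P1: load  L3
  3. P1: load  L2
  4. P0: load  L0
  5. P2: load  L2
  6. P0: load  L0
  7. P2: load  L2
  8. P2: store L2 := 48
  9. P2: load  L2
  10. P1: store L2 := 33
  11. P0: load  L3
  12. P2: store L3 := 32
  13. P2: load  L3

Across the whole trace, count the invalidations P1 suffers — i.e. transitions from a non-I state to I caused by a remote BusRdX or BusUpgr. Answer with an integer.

[1] P1: store L3 := 57 | P0:I, P1:M(57), P2:I | bus: BusRdX
[2] P1: load  L3 | P0:I, P1:M(57), P2:I | bus: none
[3] P1: load  L2 | P0:I, P1:S(30), P2:I | bus: BusRd
[4] P0: load  L0 | P0:S(50), P1:I, P2:I | bus: BusRd
[5] P2: load  L2 | P0:I, P1:S(30), P2:S(30) | bus: BusRd
[6] P0: load  L0 | P0:S(50), P1:I, P2:I | bus: none
[7] P2: load  L2 | P0:I, P1:S(30), P2:S(30) | bus: none
[8] P2: store L2 := 48 | P0:I, P1:I, P2:M(48) | bus: BusRdX
[9] P2: load  L2 | P0:I, P1:I, P2:M(48) | bus: none
[10] P1: store L2 := 33 | P0:I, P1:M(33), P2:I | bus: BusRdX,Flush
[11] P0: load  L3 | P0:S(57), P1:S(57), P2:I | bus: BusRd,Flush
[12] P2: store L3 := 32 | P0:I, P1:I, P2:M(32) | bus: BusRdX
[13] P2: load  L3 | P0:I, P1:I, P2:M(32) | bus: none

invalidations = 2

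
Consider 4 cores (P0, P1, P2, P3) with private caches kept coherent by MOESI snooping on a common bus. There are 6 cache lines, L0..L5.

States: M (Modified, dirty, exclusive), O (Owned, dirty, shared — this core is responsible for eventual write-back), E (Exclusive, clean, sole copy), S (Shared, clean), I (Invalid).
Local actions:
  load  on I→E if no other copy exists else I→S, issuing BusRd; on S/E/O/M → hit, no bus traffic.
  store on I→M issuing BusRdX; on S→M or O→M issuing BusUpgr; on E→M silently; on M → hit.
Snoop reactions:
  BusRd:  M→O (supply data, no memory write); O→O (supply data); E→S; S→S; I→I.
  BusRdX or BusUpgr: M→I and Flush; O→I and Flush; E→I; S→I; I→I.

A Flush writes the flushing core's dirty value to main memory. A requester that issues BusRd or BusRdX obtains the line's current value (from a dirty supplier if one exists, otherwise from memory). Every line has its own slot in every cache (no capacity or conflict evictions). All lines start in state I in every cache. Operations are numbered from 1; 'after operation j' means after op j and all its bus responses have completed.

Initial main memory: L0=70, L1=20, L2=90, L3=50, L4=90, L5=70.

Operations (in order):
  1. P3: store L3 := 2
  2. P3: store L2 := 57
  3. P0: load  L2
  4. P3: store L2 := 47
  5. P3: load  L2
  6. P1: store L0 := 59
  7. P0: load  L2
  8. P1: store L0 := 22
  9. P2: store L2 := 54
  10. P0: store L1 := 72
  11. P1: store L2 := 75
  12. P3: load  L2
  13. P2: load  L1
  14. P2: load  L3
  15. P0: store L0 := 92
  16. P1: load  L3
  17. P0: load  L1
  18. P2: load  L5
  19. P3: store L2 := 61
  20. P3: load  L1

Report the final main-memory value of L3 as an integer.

  op1 P3: store L3 := 2 → I/I/I/M on L3; bus BusRdX; mem=50
  op2 P3: store L2 := 57 → I/I/I/M on L2; bus BusRdX; mem=90
  op3 P0: load  L2 → S/I/I/O on L2; bus BusRd; mem=90
  op4 P3: store L2 := 47 → I/I/I/M on L2; bus BusUpgr; mem=90
  op5 P3: load  L2 → I/I/I/M on L2; bus (none); mem=90
  op6 P1: store L0 := 59 → I/M/I/I on L0; bus BusRdX; mem=70
  op7 P0: load  L2 → S/I/I/O on L2; bus BusRd; mem=90
  op8 P1: store L0 := 22 → I/M/I/I on L0; bus (none); mem=70
  op9 P2: store L2 := 54 → I/I/M/I on L2; bus BusRdX Flush; mem=47
  op10 P0: store L1 := 72 → M/I/I/I on L1; bus BusRdX; mem=20
  op11 P1: store L2 := 75 → I/M/I/I on L2; bus BusRdX Flush; mem=54
  op12 P3: load  L2 → I/O/I/S on L2; bus BusRd; mem=54
  op13 P2: load  L1 → O/I/S/I on L1; bus BusRd; mem=20
  op14 P2: load  L3 → I/I/S/O on L3; bus BusRd; mem=50
  op15 P0: store L0 := 92 → M/I/I/I on L0; bus BusRdX Flush; mem=22
  op16 P1: load  L3 → I/S/S/O on L3; bus BusRd; mem=50
  op17 P0: load  L1 → O/I/S/I on L1; bus (none); mem=20
  op18 P2: load  L5 → I/I/E/I on L5; bus BusRd; mem=70
  op19 P3: store L2 := 61 → I/I/I/M on L2; bus BusUpgr Flush; mem=75
  op20 P3: load  L1 → O/I/S/S on L1; bus BusRd; mem=20

memory[L3] = 50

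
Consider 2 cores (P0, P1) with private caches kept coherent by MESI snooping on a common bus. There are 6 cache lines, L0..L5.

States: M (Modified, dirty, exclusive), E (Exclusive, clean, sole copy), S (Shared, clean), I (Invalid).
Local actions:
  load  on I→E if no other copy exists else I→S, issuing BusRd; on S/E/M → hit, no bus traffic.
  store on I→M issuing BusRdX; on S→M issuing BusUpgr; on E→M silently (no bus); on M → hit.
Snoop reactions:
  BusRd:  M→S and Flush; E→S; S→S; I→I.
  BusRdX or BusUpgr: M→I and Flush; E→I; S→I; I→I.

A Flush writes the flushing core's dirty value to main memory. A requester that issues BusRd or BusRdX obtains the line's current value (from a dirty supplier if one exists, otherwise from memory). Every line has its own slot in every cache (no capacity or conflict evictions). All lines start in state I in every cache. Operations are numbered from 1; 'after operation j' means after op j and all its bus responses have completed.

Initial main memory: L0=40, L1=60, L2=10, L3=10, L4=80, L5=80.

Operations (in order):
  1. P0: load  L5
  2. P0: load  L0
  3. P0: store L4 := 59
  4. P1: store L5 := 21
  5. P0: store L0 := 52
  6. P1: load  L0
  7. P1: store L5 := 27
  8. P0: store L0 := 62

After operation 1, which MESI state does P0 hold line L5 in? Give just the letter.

  op1 P0: load  L5 → E/I on L5; bus BusRd; mem=80
  op2 P0: load  L0 → E/I on L0; bus BusRd; mem=40
  op3 P0: store L4 := 59 → M/I on L4; bus BusRdX; mem=80
  op4 P1: store L5 := 21 → I/M on L5; bus BusRdX; mem=80
  op5 P0: store L0 := 52 → M/I on L0; bus (none); mem=40
  op6 P1: load  L0 → S/S on L0; bus BusRd Flush; mem=52
  op7 P1: store L5 := 27 → I/M on L5; bus (none); mem=80
  op8 P0: store L0 := 62 → M/I on L0; bus BusUpgr; mem=52

state = E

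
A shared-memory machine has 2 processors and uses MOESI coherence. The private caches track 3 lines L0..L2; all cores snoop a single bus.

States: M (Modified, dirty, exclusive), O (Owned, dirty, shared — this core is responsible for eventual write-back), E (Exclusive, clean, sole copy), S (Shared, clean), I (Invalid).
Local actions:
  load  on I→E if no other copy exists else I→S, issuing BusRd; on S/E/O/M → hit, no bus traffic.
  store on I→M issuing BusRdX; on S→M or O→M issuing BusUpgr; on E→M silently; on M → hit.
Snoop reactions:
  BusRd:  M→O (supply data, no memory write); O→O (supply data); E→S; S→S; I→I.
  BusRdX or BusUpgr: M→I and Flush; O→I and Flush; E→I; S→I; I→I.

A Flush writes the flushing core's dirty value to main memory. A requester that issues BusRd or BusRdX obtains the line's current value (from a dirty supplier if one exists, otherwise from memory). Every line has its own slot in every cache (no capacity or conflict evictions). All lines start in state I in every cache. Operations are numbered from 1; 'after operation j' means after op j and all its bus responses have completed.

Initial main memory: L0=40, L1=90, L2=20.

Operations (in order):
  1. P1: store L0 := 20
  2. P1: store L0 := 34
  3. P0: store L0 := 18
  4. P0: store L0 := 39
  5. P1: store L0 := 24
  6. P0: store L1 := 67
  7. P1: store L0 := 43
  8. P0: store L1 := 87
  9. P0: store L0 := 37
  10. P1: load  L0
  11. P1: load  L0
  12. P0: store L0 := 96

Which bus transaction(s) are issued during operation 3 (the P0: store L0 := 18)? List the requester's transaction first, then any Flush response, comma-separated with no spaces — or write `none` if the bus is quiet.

  op1 P1: store L0 := 20 → I/M on L0; bus BusRdX; mem=40
  op2 P1: store L0 := 34 → I/M on L0; bus (none); mem=40
  op3 P0: store L0 := 18 → M/I on L0; bus BusRdX Flush; mem=34
  op4 P0: store L0 := 39 → M/I on L0; bus (none); mem=34
  op5 P1: store L0 := 24 → I/M on L0; bus BusRdX Flush; mem=39
  op6 P0: store L1 := 67 → M/I on L1; bus BusRdX; mem=90
  op7 P1: store L0 := 43 → I/M on L0; bus (none); mem=39
  op8 P0: store L1 := 87 → M/I on L1; bus (none); mem=90
  op9 P0: store L0 := 37 → M/I on L0; bus BusRdX Flush; mem=43
  op10 P1: load  L0 → O/S on L0; bus BusRd; mem=43
  op11 P1: load  L0 → O/S on L0; bus (none); mem=43
  op12 P0: store L0 := 96 → M/I on L0; bus BusUpgr; mem=43

bus = BusRdX,Flush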